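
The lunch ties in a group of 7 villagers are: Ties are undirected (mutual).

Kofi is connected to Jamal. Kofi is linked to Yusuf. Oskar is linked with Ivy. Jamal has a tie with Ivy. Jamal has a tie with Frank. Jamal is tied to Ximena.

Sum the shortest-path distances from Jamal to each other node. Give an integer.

8

Distances from Jamal: Frank:1, Ivy:1, Kofi:1, Oskar:2, Ximena:1, Yusuf:2.
Sum = 1 + 1 + 1 + 2 + 1 + 2 = 8.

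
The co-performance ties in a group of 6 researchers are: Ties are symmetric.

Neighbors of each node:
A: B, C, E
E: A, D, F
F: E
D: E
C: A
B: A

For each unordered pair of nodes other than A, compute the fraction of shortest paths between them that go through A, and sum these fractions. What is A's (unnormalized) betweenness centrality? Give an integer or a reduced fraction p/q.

Pairs whose geodesics pass through A — C–E: 1; C–F: 1; C–D: 1; C–B: 1; E–B: 1; F–B: 1; D–B: 1.
All other pairs contribute 0.
Summing the contributions gives betweenness(A) = 7.

7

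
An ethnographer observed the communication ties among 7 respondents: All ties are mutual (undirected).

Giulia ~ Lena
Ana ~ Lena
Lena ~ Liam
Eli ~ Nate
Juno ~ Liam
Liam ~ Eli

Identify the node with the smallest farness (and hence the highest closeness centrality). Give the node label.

Liam

Farness (sum of distances to all others) for each node — Ana:15, Eli:12, Giulia:15, Juno:14, Lena:10, Liam:9, Nate:17.
The smallest farness is 9, for Liam, so Liam has the highest closeness.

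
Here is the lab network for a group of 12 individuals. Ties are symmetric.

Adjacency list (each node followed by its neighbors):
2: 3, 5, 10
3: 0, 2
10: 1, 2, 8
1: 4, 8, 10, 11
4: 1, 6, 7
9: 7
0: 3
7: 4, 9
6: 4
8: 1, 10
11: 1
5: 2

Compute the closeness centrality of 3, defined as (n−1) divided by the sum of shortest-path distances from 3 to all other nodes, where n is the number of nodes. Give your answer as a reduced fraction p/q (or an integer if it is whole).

Distances from 3: 0:1, 1:3, 2:1, 4:4, 5:2, 6:5, 7:5, 8:3, 9:6, 10:2, 11:4. Sum = 36.
n = 12, so closeness = 11/36.

11/36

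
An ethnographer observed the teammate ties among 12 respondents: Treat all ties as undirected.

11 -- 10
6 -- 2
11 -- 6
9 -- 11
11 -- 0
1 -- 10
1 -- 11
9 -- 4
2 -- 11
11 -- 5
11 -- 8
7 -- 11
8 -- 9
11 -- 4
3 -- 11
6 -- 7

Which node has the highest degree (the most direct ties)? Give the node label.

11

Degrees — 0:1, 1:2, 2:2, 3:1, 4:2, 5:1, 6:3, 7:2, 8:2, 9:3, 10:2, 11:11.
The maximum is 11, attained only by 11.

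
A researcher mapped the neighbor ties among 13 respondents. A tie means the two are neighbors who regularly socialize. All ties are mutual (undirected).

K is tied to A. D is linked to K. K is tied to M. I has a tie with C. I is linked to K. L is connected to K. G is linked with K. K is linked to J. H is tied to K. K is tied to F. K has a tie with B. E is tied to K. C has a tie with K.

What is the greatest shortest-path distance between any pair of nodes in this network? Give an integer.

Eccentricity of each node (its greatest distance to any other): A:2, B:2, C:2, D:2, E:2, F:2, G:2, H:2, I:2, J:2, K:1, L:2, M:2.
The maximum eccentricity is 2, realized for instance by the pair H–D via H – K – D. So the diameter is 2.

2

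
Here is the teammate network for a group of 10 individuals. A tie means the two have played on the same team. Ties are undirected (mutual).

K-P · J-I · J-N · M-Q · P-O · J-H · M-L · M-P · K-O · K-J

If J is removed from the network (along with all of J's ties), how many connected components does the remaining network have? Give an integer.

Without J, the remaining ties split the others into: {K, L, M, O, P, Q}; {I}; {H}; {N}.
That's 4 separate components.

4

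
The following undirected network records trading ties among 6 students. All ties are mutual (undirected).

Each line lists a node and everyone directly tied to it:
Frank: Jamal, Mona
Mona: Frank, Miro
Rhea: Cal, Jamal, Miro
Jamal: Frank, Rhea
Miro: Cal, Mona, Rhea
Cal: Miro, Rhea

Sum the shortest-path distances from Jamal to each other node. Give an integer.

Distances from Jamal: Cal:2, Frank:1, Miro:2, Mona:2, Rhea:1.
Sum = 2 + 1 + 2 + 2 + 1 = 8.

8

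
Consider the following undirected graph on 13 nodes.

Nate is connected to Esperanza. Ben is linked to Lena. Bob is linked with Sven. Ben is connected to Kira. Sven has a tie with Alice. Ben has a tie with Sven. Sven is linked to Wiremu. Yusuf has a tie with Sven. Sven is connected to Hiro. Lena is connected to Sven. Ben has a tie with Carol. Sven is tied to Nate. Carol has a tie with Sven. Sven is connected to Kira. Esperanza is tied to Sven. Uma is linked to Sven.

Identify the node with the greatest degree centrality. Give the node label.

Sven

Degrees — Alice:1, Ben:4, Bob:1, Carol:2, Esperanza:2, Hiro:1, Kira:2, Lena:2, Nate:2, Sven:12, Uma:1, Wiremu:1, Yusuf:1.
The maximum is 12, attained only by Sven.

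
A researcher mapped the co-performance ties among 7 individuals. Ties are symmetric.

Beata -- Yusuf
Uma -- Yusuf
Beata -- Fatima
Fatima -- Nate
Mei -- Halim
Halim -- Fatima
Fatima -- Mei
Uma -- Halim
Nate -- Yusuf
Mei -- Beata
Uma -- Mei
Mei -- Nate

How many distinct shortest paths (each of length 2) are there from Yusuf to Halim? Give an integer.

1

The shortest distance is 2, and the only length-2 path is Yusuf–Uma–Halim. So there is exactly 1 shortest path.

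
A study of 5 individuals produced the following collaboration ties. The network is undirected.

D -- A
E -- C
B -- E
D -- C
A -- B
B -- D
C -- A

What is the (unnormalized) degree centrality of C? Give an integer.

C is directly tied to A, D, and E. That is 3 neighbors, so the degree of C is 3.

3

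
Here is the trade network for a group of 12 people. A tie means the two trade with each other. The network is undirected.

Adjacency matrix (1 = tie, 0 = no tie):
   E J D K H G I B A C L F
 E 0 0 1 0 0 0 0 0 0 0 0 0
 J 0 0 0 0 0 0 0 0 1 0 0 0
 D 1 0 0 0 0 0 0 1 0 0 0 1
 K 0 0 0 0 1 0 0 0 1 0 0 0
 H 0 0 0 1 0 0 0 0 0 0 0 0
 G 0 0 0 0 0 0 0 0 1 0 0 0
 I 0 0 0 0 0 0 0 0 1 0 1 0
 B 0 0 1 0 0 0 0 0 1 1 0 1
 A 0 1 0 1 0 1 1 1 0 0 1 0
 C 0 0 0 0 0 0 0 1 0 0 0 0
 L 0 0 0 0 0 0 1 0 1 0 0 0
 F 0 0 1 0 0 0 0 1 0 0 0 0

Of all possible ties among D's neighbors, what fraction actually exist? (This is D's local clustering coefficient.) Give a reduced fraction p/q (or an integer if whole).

1/3

D's neighbors: B, E, and F (k = 3).
Possible neighbor pairs: C(3,2) = 3. Edges among them: B–F → e = 1.
Clustering(D) = 1/3.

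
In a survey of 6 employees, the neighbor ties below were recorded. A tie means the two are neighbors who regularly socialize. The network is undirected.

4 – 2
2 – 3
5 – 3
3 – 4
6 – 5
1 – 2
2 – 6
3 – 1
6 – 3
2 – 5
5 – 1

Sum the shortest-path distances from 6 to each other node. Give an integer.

7

Distances from 6: 1:2, 2:1, 3:1, 4:2, 5:1.
Sum = 2 + 1 + 1 + 2 + 1 = 7.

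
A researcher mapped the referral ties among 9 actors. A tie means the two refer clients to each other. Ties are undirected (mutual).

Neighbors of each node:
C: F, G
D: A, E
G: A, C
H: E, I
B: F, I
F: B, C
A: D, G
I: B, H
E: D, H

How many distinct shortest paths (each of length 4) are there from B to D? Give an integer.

The shortest distance is 4, and the only length-4 path is B–I–H–E–D. So there is exactly 1 shortest path.

1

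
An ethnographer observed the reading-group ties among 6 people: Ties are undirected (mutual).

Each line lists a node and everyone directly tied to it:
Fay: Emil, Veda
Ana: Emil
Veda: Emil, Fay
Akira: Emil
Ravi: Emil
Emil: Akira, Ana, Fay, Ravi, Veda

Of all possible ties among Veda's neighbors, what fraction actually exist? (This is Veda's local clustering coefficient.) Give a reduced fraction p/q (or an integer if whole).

1

Veda's neighbors: Emil and Fay (k = 2).
Possible neighbor pairs: C(2,2) = 1. Edges among them: Emil–Fay → e = 1.
Clustering(Veda) = 1/1.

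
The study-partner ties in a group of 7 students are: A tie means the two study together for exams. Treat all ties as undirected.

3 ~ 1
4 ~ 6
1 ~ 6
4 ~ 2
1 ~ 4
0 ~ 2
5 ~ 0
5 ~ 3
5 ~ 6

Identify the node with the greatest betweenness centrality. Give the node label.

5

Unnormalized betweenness of each node: 0:3/2, 1:2, 2:4/3, 3:5/6, 4:17/6, 5:11/3, 6:11/6.
5 has the largest value, 11/3, making it the main broker — the node through which the most shortest paths run.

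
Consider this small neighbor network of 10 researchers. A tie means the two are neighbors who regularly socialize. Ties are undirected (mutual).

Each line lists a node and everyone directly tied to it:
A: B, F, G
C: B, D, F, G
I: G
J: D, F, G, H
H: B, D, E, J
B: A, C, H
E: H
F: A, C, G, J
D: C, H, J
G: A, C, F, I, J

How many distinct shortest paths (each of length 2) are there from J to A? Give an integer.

2

The shortest distance is 2. The length-2 paths are: J–F–A; J–G–A.
That gives 2 distinct shortest paths.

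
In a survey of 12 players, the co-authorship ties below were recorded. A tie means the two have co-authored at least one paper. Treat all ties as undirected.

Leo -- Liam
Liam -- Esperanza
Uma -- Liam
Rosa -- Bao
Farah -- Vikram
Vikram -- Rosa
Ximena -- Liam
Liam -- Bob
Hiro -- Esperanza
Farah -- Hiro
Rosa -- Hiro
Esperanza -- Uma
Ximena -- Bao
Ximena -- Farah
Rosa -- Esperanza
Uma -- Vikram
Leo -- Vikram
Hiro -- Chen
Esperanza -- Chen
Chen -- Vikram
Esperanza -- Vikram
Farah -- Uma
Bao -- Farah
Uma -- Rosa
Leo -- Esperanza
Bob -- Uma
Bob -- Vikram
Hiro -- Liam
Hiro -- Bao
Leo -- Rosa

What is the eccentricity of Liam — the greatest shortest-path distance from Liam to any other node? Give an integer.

Distances from Liam: Bao:2, Bob:1, Chen:2, Esperanza:1, Farah:2, Hiro:1, Leo:1, Rosa:2, Uma:1, Vikram:2, Ximena:1.
The largest is 2 (to Vikram, Rosa, Farah, Bao, and Chen), so the eccentricity of Liam is 2.

2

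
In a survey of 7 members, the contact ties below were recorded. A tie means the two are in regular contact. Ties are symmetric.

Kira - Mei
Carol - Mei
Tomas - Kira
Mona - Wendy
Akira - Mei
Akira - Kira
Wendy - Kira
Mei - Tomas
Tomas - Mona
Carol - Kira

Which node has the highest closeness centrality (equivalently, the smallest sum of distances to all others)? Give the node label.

Kira

Farness (sum of distances to all others) for each node — Akira:11, Carol:11, Kira:7, Mei:8, Mona:12, Tomas:9, Wendy:10.
The smallest farness is 7, for Kira, so Kira has the highest closeness.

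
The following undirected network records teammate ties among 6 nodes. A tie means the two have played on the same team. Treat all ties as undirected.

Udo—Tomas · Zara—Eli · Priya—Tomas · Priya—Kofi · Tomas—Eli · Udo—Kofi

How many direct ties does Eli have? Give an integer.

Eli is directly tied to Tomas and Zara. That is 2 neighbors, so the degree of Eli is 2.

2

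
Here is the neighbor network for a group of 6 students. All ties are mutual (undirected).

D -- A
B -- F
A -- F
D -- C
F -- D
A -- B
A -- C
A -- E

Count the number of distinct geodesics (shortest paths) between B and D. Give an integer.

The shortest distance is 2. The length-2 paths are: B–A–D; B–F–D.
That gives 2 distinct shortest paths.

2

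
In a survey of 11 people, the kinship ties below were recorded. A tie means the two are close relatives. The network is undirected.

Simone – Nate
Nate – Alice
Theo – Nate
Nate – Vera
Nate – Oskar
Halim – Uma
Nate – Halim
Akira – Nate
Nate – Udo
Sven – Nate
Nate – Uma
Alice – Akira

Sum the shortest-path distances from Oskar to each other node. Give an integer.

Distances from Oskar: Akira:2, Alice:2, Halim:2, Nate:1, Simone:2, Sven:2, Theo:2, Udo:2, Uma:2, Vera:2.
Sum = 2 + 2 + 2 + 1 + 2 + 2 + 2 + 2 + 2 + 2 = 19.

19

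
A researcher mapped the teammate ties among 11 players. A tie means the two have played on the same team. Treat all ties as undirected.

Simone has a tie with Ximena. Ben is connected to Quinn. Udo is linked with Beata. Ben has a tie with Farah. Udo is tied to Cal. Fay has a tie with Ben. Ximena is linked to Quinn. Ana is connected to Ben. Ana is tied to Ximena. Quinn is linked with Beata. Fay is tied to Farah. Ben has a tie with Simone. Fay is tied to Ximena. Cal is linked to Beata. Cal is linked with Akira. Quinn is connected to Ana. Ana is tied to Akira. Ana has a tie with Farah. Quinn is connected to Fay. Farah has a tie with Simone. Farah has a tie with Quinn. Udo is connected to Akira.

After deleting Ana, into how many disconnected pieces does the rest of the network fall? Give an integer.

1

Ana's neighbors (Akira, Ben, Farah, Quinn, and Ximena) remain reachable from one another through other ties, so the rest of the network stays in one piece.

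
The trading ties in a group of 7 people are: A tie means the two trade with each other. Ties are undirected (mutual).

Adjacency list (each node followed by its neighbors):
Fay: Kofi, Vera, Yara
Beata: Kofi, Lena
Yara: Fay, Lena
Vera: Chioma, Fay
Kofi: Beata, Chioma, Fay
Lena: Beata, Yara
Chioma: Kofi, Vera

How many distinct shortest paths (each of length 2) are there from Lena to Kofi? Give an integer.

The shortest distance is 2, and the only length-2 path is Lena–Beata–Kofi. So there is exactly 1 shortest path.

1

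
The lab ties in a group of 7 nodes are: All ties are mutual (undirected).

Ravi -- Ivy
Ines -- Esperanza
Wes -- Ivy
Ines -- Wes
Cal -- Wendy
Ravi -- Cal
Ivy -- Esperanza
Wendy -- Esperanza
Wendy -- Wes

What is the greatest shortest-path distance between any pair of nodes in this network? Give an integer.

3

Eccentricity of each node (its greatest distance to any other): Cal:3, Esperanza:2, Ines:3, Ivy:2, Ravi:3, Wendy:2, Wes:2.
The maximum eccentricity is 3, realized for instance by the pair Ines–Ravi via Ines – Wes – Ivy – Ravi. So the diameter is 3.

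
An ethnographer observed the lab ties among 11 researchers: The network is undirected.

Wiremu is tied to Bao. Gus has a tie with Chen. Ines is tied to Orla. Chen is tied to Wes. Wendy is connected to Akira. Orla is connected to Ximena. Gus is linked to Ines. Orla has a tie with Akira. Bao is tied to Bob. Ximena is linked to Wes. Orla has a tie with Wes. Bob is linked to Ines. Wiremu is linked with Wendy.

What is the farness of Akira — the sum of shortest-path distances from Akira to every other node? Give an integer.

Distances from Akira: Bao:3, Bob:3, Chen:3, Gus:3, Ines:2, Orla:1, Wendy:1, Wes:2, Wiremu:2, Ximena:2.
Sum = 3 + 3 + 3 + 3 + 2 + 1 + 1 + 2 + 2 + 2 = 22.

22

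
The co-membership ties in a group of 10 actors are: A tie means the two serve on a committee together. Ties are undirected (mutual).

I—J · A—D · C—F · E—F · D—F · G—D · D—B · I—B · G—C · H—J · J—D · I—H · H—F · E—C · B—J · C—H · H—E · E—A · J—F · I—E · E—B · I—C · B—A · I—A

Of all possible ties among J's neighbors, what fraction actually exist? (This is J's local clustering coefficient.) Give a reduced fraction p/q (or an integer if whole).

J's neighbors: B, D, F, H, and I (k = 5).
Possible neighbor pairs: C(5,2) = 10. Edges among them: B–D, B–I, D–F, F–H, H–I → e = 5.
Clustering(J) = 5/10 = 1/2.

1/2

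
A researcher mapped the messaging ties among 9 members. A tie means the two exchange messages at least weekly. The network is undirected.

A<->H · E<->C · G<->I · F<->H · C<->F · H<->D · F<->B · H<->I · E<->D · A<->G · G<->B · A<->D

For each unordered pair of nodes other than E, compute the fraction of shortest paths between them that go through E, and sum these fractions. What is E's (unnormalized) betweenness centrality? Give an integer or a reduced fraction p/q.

Pairs whose geodesics pass through E — C–D: 1; C–A: 1/2.
All other pairs contribute 0.
Summing the contributions gives betweenness(E) = 3/2.

3/2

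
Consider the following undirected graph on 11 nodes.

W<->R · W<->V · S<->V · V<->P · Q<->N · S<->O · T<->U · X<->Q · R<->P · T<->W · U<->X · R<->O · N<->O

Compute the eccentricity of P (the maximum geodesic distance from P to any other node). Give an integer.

Distances from P: N:3, O:2, Q:4, R:1, S:2, T:3, U:4, V:1, W:2, X:5.
The largest is 5 (to X), so the eccentricity of P is 5.

5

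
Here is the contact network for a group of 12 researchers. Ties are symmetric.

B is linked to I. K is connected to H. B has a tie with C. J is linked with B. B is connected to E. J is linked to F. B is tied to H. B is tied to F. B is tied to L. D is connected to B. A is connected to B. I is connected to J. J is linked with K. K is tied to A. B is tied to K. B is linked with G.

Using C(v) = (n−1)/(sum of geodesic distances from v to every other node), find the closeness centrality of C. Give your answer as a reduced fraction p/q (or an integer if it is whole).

Distances from C: A:2, B:1, D:2, E:2, F:2, G:2, H:2, I:2, J:2, K:2, L:2. Sum = 21.
n = 12, so closeness = 11/21.

11/21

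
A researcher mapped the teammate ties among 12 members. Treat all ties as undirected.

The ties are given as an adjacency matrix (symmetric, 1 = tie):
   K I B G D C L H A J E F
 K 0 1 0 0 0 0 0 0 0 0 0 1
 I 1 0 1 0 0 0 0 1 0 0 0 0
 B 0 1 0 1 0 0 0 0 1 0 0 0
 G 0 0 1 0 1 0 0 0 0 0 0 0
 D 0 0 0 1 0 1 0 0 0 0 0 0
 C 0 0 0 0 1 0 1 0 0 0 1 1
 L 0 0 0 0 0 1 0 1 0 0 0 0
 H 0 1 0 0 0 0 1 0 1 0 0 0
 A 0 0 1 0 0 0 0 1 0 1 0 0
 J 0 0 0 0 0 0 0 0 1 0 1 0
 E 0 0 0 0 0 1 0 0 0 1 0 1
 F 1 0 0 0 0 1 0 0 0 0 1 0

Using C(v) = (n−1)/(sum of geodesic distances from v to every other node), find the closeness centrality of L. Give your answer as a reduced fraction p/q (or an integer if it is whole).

11/24

Distances from L: A:2, B:3, C:1, D:2, E:2, F:2, G:3, H:1, I:2, J:3, K:3. Sum = 24.
n = 12, so closeness = 11/24.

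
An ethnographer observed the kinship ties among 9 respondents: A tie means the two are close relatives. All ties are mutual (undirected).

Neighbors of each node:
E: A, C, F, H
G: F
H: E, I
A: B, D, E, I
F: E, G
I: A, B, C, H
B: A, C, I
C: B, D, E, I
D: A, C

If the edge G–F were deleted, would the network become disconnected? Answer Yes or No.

Without the G–F edge there is no alternate route between G and F, so the network disconnects. It is a bridge.

Yes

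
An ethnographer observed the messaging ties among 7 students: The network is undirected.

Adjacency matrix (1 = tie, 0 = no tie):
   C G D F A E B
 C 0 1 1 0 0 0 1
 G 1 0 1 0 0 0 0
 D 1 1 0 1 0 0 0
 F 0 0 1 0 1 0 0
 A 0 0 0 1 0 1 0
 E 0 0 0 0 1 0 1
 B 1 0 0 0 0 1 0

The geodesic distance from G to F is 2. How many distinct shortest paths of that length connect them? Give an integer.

The shortest distance is 2, and the only length-2 path is G–D–F. So there is exactly 1 shortest path.

1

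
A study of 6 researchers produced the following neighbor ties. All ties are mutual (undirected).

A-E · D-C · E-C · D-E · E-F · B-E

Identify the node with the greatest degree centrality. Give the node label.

E

Degrees — A:1, B:1, C:2, D:2, E:5, F:1.
The maximum is 5, attained only by E.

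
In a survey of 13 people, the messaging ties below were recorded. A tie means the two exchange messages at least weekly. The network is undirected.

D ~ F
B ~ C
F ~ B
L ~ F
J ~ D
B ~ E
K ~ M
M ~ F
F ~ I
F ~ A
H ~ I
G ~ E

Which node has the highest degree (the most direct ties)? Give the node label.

Degrees — A:1, B:3, C:1, D:2, E:2, F:6, G:1, H:1, I:2, J:1, K:1, L:1, M:2.
The maximum is 6, attained only by F.

F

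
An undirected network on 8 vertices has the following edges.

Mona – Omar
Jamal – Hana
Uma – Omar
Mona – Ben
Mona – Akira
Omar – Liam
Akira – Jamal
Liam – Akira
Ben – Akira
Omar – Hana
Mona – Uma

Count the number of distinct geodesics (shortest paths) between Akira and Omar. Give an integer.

The shortest distance is 2. The length-2 paths are: Akira–Liam–Omar; Akira–Mona–Omar.
That gives 2 distinct shortest paths.

2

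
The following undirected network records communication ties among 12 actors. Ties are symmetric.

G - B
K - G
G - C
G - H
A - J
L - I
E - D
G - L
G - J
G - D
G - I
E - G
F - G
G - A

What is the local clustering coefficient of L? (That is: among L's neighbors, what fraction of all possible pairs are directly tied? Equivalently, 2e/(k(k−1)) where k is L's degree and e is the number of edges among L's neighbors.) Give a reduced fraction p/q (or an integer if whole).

L's neighbors: G and I (k = 2).
Possible neighbor pairs: C(2,2) = 1. Edges among them: G–I → e = 1.
Clustering(L) = 1/1.

1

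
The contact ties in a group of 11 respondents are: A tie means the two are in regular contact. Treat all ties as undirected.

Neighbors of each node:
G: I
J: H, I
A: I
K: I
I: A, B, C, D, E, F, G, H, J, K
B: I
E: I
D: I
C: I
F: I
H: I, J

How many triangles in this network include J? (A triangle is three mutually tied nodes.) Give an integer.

1

J's neighbors: H and I.
Neighbor pairs that are themselves tied: J–H–I. Each forms one triangle with J, for 1 in total.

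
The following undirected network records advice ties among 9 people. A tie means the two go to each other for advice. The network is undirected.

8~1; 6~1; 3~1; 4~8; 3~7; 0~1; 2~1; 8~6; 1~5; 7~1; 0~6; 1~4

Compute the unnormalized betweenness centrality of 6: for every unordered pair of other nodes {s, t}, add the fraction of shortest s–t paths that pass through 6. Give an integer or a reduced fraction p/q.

Pairs whose geodesics pass through 6 — 0–8: 1/2.
All other pairs contribute 0.
Summing the contributions gives betweenness(6) = 1/2.

1/2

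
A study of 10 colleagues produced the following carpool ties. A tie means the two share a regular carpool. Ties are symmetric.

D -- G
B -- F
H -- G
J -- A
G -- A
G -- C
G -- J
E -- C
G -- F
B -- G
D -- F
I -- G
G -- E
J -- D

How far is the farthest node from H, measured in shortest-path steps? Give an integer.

2

Distances from H: A:2, B:2, C:2, D:2, E:2, F:2, G:1, I:2, J:2.
The largest is 2 (to A, E, J, C, D, I, B, and F), so the eccentricity of H is 2.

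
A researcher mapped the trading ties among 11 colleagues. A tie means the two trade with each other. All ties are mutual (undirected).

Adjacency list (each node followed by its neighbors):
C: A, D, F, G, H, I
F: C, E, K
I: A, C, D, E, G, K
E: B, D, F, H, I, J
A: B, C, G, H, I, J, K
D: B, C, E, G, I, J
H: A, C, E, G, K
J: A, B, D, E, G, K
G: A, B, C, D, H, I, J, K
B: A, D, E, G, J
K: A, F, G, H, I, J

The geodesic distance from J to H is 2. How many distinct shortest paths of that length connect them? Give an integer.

The shortest distance is 2. The length-2 paths are: J–E–H; J–A–H; J–G–H; J–K–H.
That gives 4 distinct shortest paths.

4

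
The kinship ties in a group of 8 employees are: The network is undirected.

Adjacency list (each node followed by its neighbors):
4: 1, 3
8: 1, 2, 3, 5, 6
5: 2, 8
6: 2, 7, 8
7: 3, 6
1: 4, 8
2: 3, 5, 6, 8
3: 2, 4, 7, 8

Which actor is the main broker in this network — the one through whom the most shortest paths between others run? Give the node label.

8

Unnormalized betweenness of each node: 1:13/12, 2:29/12, 3:73/12, 4:5/6, 5:0, 6:11/6, 7:7/12, 8:43/6.
8 has the largest value, 43/6, making it the main broker — the node through which the most shortest paths run.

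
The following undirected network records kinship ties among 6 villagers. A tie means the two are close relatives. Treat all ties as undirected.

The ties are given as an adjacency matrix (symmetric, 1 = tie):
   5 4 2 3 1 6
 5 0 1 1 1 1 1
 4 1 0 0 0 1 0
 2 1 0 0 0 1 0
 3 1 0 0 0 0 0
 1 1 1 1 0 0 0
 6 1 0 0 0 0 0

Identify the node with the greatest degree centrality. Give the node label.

Degrees — 1:3, 2:2, 3:1, 4:2, 5:5, 6:1.
The maximum is 5, attained only by 5.

5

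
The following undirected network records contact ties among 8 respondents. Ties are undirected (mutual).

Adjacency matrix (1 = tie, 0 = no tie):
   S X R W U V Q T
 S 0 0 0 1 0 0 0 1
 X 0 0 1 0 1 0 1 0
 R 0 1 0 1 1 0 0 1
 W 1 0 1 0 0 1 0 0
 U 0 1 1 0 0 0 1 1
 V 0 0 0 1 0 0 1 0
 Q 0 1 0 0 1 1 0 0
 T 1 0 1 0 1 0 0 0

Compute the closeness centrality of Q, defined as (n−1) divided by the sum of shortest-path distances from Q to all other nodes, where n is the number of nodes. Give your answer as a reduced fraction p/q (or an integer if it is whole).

7/12

Distances from Q: R:2, S:3, T:2, U:1, V:1, W:2, X:1. Sum = 12.
n = 8, so closeness = 7/12.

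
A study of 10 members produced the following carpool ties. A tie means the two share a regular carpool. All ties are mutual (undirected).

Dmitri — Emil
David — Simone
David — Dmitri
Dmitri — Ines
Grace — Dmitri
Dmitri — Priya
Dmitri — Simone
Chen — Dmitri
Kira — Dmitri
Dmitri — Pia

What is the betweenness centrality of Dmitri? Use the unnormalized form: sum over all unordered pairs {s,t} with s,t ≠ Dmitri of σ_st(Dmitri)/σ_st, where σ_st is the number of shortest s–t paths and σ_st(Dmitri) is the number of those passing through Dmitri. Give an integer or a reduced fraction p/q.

Pairs whose geodesics pass through Dmitri — Ines–Simone: 1; Ines–Pia: 1; Ines–Emil: 1; Ines–Kira: 1; Ines–Priya: 1; Ines–David: 1; Ines–Chen: 1; Ines–Grace: 1; Simone–Pia: 1; Simone–Emil: 1; Simone–Kira: 1; Simone–Priya: 1; Simone–Chen: 1; Simone–Grace: 1 … (+21 more pairs).
All other pairs contribute 0.
Summing the contributions gives betweenness(Dmitri) = 35.

35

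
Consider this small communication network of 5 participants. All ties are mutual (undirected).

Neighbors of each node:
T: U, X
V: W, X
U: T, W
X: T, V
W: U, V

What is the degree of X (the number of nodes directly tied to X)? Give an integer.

2

X is directly tied to T and V. That is 2 neighbors, so the degree of X is 2.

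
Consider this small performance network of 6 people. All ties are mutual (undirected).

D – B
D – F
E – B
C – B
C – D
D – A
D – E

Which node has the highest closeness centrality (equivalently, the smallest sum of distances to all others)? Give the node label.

Farness (sum of distances to all others) for each node — A:9, B:7, C:8, D:5, E:8, F:9.
The smallest farness is 5, for D, so D has the highest closeness.

D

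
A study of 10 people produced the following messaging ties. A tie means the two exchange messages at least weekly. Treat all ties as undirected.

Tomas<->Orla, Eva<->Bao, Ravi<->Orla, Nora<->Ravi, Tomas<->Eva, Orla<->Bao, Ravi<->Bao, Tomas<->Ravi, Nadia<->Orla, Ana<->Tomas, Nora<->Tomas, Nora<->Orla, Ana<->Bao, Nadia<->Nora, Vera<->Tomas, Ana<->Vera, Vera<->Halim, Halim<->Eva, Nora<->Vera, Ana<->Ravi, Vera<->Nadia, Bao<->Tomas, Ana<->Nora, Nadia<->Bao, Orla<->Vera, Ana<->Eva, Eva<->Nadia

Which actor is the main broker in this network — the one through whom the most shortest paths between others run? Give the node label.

Vera

Unnormalized betweenness of each node: Ana:799/420, Bao:251/140, Eva:473/140, Halim:1/4, Nadia:41/30, Nora:289/210, Orla:289/210, Ravi:2/5, Tomas:341/140, Vera:661/140.
Vera has the largest value, 661/140, making it the main broker — the node through which the most shortest paths run.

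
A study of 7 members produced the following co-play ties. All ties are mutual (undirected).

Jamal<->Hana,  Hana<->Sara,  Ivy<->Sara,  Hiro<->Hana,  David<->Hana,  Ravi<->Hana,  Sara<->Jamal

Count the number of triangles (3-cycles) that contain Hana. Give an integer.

1

Hana's neighbors: David, Hiro, Jamal, Ravi, and Sara.
Neighbor pairs that are themselves tied: Hana–Jamal–Sara. Each forms one triangle with Hana, for 1 in total.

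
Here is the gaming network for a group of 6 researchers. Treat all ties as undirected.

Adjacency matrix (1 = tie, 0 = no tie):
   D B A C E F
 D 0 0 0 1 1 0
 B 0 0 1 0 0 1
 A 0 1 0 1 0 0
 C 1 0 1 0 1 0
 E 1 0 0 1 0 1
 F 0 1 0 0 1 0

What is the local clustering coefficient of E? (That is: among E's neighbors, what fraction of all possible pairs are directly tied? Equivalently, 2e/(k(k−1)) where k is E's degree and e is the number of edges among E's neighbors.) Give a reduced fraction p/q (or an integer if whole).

1/3

E's neighbors: C, D, and F (k = 3).
Possible neighbor pairs: C(3,2) = 3. Edges among them: C–D → e = 1.
Clustering(E) = 1/3.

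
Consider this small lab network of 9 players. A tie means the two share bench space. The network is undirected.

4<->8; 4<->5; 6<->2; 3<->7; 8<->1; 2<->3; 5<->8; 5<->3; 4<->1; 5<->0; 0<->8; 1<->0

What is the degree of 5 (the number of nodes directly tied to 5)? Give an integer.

5 is directly tied to 0, 3, 4, and 8. That is 4 neighbors, so the degree of 5 is 4.

4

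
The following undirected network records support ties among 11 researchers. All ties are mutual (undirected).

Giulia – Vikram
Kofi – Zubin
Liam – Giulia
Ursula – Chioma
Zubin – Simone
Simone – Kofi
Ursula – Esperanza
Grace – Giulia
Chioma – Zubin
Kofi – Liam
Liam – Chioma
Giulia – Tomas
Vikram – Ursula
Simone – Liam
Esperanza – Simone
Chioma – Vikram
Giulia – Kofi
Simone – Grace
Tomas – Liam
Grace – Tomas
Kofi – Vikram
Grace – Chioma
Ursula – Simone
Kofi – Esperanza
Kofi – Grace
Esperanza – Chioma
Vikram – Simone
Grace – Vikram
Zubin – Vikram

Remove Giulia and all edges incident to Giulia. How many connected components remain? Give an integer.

Giulia's neighbors (Grace, Kofi, Liam, Tomas, and Vikram) remain reachable from one another through other ties, so the rest of the network stays in one piece.

1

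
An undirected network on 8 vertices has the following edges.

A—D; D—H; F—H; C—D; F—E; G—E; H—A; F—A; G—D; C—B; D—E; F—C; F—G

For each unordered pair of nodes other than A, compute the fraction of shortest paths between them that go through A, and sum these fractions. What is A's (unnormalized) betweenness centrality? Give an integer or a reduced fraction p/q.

1/5

Pairs whose geodesics pass through A — D–F: 1/5.
All other pairs contribute 0.
Summing the contributions gives betweenness(A) = 1/5.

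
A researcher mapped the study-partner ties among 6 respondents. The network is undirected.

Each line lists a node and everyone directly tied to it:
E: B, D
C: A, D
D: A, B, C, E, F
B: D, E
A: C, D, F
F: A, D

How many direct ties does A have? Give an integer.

3

A is directly tied to C, D, and F. That is 3 neighbors, so the degree of A is 3.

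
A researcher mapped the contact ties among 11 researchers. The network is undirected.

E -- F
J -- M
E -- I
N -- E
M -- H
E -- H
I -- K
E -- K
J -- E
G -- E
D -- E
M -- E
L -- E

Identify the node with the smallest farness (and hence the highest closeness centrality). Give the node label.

E

Farness (sum of distances to all others) for each node — D:19, E:10, F:19, G:19, H:18, I:18, J:18, K:18, L:19, M:17, N:19.
The smallest farness is 10, for E, so E has the highest closeness.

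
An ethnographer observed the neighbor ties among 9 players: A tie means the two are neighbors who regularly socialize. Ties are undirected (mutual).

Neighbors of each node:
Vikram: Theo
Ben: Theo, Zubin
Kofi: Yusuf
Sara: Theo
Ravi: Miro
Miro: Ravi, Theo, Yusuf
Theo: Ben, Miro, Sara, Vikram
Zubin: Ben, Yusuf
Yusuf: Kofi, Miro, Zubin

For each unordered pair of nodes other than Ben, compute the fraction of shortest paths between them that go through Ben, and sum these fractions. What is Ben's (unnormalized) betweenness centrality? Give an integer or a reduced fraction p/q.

3

Pairs whose geodesics pass through Ben — Theo–Zubin: 1; Sara–Zubin: 1; Vikram–Zubin: 1.
All other pairs contribute 0.
Summing the contributions gives betweenness(Ben) = 3.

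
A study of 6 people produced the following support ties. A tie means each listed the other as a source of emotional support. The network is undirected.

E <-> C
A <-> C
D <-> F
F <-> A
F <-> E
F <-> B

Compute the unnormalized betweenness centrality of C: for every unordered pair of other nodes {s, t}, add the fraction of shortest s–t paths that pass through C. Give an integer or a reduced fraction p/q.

Pairs whose geodesics pass through C — E–A: 1/2.
All other pairs contribute 0.
Summing the contributions gives betweenness(C) = 1/2.

1/2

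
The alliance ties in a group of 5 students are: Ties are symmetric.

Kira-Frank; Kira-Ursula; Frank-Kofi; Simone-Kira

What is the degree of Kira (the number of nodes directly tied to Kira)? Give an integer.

3

Kira is directly tied to Frank, Simone, and Ursula. That is 3 neighbors, so the degree of Kira is 3.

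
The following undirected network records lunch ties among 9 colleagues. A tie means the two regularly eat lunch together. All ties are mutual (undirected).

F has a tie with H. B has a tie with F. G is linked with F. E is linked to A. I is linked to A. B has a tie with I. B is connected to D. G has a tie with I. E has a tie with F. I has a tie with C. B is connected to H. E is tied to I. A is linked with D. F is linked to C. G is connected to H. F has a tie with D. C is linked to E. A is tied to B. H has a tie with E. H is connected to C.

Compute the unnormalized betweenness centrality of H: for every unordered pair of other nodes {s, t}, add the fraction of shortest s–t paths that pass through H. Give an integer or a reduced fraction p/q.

19/12

Pairs whose geodesics pass through H — G–E: 1/3; G–C: 1/3; G–B: 1/3; E–B: 1/4; C–B: 1/3.
All other pairs contribute 0.
Summing the contributions gives betweenness(H) = 19/12.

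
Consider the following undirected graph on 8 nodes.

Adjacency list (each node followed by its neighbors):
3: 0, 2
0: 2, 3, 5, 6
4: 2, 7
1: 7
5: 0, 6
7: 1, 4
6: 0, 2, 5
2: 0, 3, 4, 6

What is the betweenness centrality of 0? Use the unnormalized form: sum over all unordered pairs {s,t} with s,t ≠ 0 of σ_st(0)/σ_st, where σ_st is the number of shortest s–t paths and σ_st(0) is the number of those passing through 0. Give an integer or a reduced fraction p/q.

Pairs whose geodesics pass through 0 — 4–5: 1/2; 1–5: 1/2; 7–5: 1/2; 2–5: 1/2; 6–3: 1/2; 3–5: 1.
All other pairs contribute 0.
Summing the contributions gives betweenness(0) = 7/2.

7/2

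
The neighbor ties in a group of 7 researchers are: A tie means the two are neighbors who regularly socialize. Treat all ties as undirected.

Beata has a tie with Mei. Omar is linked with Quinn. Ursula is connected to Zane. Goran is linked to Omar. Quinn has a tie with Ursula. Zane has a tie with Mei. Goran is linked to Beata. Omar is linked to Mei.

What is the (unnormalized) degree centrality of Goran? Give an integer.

Goran is directly tied to Beata and Omar. That is 2 neighbors, so the degree of Goran is 2.

2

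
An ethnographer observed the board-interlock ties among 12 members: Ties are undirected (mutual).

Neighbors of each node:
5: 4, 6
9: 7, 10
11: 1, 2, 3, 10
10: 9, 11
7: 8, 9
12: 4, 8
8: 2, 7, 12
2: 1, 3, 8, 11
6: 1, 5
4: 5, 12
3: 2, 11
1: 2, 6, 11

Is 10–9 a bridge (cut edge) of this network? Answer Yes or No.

Even without that edge, 10 still reaches 9 via 10 – 11 – 2 – 8 – 7 – 9, so the network stays connected. Not a bridge.

No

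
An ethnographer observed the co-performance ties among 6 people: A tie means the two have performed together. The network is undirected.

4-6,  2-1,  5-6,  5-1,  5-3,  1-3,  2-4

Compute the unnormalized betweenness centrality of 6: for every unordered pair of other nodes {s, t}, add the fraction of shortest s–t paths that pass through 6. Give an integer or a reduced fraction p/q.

Pairs whose geodesics pass through 6 — 5–4: 1; 4–3: 1/2.
All other pairs contribute 0.
Summing the contributions gives betweenness(6) = 3/2.

3/2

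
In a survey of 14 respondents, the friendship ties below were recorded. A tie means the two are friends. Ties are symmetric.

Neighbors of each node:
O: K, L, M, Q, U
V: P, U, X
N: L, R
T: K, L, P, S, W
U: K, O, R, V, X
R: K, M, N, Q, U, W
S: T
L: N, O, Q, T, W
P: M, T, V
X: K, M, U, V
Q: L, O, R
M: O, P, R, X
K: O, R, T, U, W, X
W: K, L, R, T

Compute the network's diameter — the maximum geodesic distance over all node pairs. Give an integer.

3

Eccentricity of each node (its greatest distance to any other): K:2, L:3, M:3, N:3, O:3, P:3, Q:3, R:3, S:3, T:2, U:3, V:3, W:3, X:3.
The maximum eccentricity is 3, realized for instance by the pair P–Q via P – M – O – Q. So the diameter is 3.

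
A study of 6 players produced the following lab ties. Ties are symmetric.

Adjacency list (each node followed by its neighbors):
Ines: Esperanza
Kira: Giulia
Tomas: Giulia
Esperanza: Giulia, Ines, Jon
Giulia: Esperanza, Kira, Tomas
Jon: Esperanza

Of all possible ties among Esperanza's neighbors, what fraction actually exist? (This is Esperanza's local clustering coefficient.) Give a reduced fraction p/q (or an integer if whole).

0

Esperanza's neighbors: Giulia, Ines, and Jon (k = 3).
Possible neighbor pairs: C(3,2) = 3. Edges among them: none → e = 0.
Clustering(Esperanza) = 0/3 = 0.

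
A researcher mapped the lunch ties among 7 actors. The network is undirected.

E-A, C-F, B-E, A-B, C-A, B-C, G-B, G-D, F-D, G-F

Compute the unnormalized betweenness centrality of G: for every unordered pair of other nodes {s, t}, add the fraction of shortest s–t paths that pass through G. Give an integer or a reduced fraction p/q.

10/3

Pairs whose geodesics pass through G — D–A: 1/2; D–B: 1; D–E: 1; F–B: 1/2; F–E: 1/3.
All other pairs contribute 0.
Summing the contributions gives betweenness(G) = 10/3.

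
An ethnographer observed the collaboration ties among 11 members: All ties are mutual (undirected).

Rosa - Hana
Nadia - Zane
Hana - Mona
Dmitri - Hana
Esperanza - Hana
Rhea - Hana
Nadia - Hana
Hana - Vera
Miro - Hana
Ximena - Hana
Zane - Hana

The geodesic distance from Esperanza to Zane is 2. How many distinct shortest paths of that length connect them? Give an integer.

1

The shortest distance is 2, and the only length-2 path is Esperanza–Hana–Zane. So there is exactly 1 shortest path.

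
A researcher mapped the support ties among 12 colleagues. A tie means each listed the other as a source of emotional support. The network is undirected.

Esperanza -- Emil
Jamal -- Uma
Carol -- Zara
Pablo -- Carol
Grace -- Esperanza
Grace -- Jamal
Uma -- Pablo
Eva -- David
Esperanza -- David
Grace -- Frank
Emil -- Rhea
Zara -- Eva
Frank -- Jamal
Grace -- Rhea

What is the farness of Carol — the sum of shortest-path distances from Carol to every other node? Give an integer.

Distances from Carol: David:3, Emil:5, Esperanza:4, Eva:2, Frank:4, Grace:4, Jamal:3, Pablo:1, Rhea:5, Uma:2, Zara:1.
Sum = 3 + 5 + 4 + 2 + 4 + 4 + 3 + 1 + 5 + 2 + 1 = 34.

34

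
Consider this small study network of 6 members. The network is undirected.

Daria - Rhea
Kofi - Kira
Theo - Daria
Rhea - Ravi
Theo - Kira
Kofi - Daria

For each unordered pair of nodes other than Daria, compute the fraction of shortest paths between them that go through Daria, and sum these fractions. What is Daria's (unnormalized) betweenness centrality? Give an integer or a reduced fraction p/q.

13/2

Pairs whose geodesics pass through Daria — Theo–Kofi: 1/2; Theo–Ravi: 1; Theo–Rhea: 1; Kira–Ravi: 2/2; Kira–Rhea: 2/2; Kofi–Ravi: 1; Kofi–Rhea: 1.
All other pairs contribute 0.
Summing the contributions gives betweenness(Daria) = 13/2.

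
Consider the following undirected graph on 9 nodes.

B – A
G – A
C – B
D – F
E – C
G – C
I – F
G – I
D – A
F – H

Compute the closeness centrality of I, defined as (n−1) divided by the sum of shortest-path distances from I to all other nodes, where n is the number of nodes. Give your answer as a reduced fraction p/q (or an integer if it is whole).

1/2

Distances from I: A:2, B:3, C:2, D:2, E:3, F:1, G:1, H:2. Sum = 16.
n = 9, so closeness = 8/16 = 1/2.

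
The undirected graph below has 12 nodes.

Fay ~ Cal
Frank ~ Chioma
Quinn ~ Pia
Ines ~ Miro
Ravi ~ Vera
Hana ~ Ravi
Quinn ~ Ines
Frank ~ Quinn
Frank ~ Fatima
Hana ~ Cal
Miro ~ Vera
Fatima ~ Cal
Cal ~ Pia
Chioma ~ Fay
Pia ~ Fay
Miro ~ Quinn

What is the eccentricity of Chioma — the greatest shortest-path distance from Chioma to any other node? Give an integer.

Distances from Chioma: Cal:2, Fatima:2, Fay:1, Frank:1, Hana:3, Ines:3, Miro:3, Pia:2, Quinn:2, Ravi:4, Vera:4.
The largest is 4 (to Vera and Ravi), so the eccentricity of Chioma is 4.

4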